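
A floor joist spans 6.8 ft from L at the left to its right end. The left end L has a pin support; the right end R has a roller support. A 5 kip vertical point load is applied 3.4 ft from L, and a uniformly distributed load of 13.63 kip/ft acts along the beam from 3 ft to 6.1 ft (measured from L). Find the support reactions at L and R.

Resultant of the distributed load: 13.63 × 3.1 = 42.253 kip at 4.55 ft from L.
Moments about L: R_y·6.8 − 5·3.4 − (13.63·3.1)·4.55 = 0 → R_y = 209.25115/6.8 = 30.7722 ≈ 30.77 kip.
ΣF_y = 0: L_y + 30.7722 − 5 − 13.63·3.1 = 0 → L_y = 16.48 kip.
ΣF_x = 0: no horizontal applied forces, so L_x = 0.

L_x = 0, L_y = 16.48 kip, R_y = 30.77 kip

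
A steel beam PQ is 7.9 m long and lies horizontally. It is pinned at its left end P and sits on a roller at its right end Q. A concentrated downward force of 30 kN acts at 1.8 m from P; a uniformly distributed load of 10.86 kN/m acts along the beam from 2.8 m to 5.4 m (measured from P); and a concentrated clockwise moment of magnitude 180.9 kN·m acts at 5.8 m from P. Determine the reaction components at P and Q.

Resultant of the distributed load: 10.86 × 2.6 = 28.236 kN at 4.1 m from P.
Taking moments about P: Q_y·7.9 − 30·1.8 − (10.86·2.6)·4.1 − 180.9 = 0 → Q_y = 350.6676/7.9 = 44.3883 ≈ 44.39 kN.
ΣF_y = 0: P_y + 44.3883 − 30 − 10.86·2.6 = 0 → P_y = 13.85 kN.
ΣF_x = 0: no horizontal applied forces, so P_x = 0.

P_x = 0, P_y = 13.85 kN, Q_y = 44.39 kN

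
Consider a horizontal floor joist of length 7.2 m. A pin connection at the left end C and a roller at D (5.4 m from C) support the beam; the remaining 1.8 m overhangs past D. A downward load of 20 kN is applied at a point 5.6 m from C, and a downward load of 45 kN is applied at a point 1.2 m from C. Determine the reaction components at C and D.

Moments about C: D_y·5.4 − 20·5.6 − 45·1.2 = 0 → D_y = 166/5.4 = 30.7407 ≈ 30.74 kN.
ΣF_y = 0: C_y + 30.7407 − 20 − 45 = 0 → C_y = 34.26 kN.
ΣF_x = 0: no horizontal applied forces, so C_x = 0.

C_x = 0, C_y = 34.26 kN, D_y = 30.74 kN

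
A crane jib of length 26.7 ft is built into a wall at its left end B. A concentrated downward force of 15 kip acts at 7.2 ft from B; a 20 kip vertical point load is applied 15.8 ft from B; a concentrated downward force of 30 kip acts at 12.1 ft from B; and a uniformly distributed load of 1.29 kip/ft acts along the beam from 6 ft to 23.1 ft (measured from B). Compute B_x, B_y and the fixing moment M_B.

Resultant of the distributed load: 1.29 × 17.1 = 22.059 kip at 14.55 ft from B.
ΣF_x = 0: B_x = 0.
ΣF_y = 0: B_y − 15 − 20 − 30 − 1.29·17.1 = 0 → B_y = 87.06 kip.
ΣM about B: M_B − 15·7.2 − 20·15.8 − 30·12.1 − (1.29·17.1)·14.55 = 0 → M_B = 1108 kip·ft.

B_x = 0, B_y = 87.06 kip, M_B = 1108 kip·ft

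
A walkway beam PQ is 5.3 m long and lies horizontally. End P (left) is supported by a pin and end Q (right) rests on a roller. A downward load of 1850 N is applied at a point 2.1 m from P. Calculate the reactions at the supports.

P_x = 0, P_y = 1117 N, Q_y = 733.0 N

Taking moments about P: Q_y·5.3 − 1850·2.1 = 0 → Q_y = 3885/5.3 = 733.019 ≈ 733.0 N.
ΣF_y = 0: P_y + 733.019 − 1850 = 0 → P_y = 1117 N.
ΣF_x = 0: no horizontal applied forces, so P_x = 0.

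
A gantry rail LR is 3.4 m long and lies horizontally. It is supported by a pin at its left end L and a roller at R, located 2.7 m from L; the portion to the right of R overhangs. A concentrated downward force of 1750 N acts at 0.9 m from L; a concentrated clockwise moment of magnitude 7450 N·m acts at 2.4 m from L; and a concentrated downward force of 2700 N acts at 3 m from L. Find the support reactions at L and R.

Moments about L: R_y·2.7 − 1750·0.9 − 7450 − 2700·3 = 0 → R_y = 17125/2.7 = 6342.59 ≈ 6343 N.
ΣF_y = 0: L_y + 6342.59 − 1750 − 2700 = 0 → L_y = -1893 N.
ΣF_x = 0: no horizontal applied forces, so L_x = 0.

L_x = 0, L_y = -1893 N, R_y = 6343 N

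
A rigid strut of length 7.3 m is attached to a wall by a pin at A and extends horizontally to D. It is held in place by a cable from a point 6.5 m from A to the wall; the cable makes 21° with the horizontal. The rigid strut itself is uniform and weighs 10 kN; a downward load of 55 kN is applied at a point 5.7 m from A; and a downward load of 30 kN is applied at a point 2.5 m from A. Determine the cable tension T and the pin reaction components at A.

ΣM about A: T·sin21°·6.5 − 10·3.65 − 55·5.7 − 30·2.5 = 0 → T = 425/(6.5·0.358368) = 182.451 ≈ 182.5 kN.
ΣF_x = 0: A_x − T·cos21° = 0 → A_x = 182.451 × 0.93358 = 170.3 kN.
ΣF_y = 0: A_y + T·sin21° − 10 − 55 − 30 = 0 → A_y = 95 − 182.451 × 0.358368 = 29.62 kN.

T = 182.5 kN, A_x = 170.3 kN, A_y = 29.62 kN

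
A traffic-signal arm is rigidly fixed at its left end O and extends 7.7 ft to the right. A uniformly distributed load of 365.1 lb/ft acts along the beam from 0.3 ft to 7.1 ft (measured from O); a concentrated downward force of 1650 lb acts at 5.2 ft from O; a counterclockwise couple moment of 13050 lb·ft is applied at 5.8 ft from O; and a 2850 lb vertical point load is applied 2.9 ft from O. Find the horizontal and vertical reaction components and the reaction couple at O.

Resultant of the distributed load: 365.1 × 6.8 = 2482.68 lb at 3.7 ft from O.
ΣF_x = 0: O_x = 0.
ΣF_y = 0: O_y − 365.1·6.8 − 1650 − 2850 = 0 → O_y = 6983 lb.
ΣM about O: M_O − (365.1·6.8)·3.7 − 1650·5.2 + 13050 − 2850·2.9 = 0 → M_O = 12980 lb·ft.

O_x = 0, O_y = 6983 lb, M_O = 12980 lb·ft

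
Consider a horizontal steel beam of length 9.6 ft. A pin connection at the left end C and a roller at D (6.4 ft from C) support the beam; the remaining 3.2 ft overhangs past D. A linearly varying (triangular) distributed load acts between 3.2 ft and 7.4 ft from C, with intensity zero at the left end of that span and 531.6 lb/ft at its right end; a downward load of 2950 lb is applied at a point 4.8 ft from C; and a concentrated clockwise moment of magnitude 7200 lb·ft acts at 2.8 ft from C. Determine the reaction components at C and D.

Resultant of the triangular load: ½ × 531.6 × 4.2 = 1116.36 lb, acting at 6 ft from C (one-third of the span from the peak).
Taking moments about C: D_y·6.4 − (½·531.6·4.2)·6 − 2950·4.8 − 7200 = 0 → D_y = 28058.16/6.4 = 4384.09 ≈ 4384 lb.
ΣF_y = 0: C_y + 4384.09 − ½·531.6·4.2 − 2950 = 0 → C_y = -317.7 lb.
ΣF_x = 0: no horizontal applied forces, so C_x = 0.

C_x = 0, C_y = -317.7 lb, D_y = 4384 lb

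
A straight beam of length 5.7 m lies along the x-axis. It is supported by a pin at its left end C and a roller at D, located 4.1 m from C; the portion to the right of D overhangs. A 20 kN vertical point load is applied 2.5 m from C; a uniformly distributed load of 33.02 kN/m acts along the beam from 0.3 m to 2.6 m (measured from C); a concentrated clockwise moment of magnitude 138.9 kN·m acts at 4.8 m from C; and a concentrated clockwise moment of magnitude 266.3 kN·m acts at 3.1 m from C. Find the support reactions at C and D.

C_x = 0, C_y = -41.94 kN, D_y = 137.9 kN

Resultant of the distributed load: 33.02 × 2.3 = 75.946 kN at 1.45 m from C.
Moments about C: D_y·4.1 − 20·2.5 − (33.02·2.3)·1.45 − 138.9 − 266.3 = 0 → D_y = 565.3217/4.1 = 137.883 ≈ 137.9 kN.
ΣF_y = 0: C_y + 137.883 − 20 − 33.02·2.3 = 0 → C_y = -41.94 kN.
ΣF_x = 0: no horizontal applied forces, so C_x = 0.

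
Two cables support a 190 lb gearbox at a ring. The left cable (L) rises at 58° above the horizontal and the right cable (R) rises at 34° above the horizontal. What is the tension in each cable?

T_L = 157.6 lb, T_R = 100.7 lb

ΣF_x = 0: −T_L·cos58° + T_R·cos34° = 0 → T_R = 0.639198·T_L.
ΣF_y = 0: T_L·sin58° + T_R·sin34° = 190.
Substitute: T_L·(0.848048 + 0.639198·0.559193) = 190 → T_L = 157.613 ≈ 157.6 lb.
Then T_R = 0.639198 × 157.613 = 100.7 lb.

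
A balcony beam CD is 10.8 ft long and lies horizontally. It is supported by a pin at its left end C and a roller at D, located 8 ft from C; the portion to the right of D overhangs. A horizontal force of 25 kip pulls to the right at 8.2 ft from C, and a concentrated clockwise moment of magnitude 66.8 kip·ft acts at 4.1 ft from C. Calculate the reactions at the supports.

Taking moments about C: D_y·8 − 66.8 = 0 → D_y = 66.8/8 = 8.350 kip.
ΣF_y = 0: C_y + 8.35  = 0 → C_y = -8.350 kip.
ΣF_x = 0: C_x + 25 = 0 → C_x = -25.00 kip.

C_x = -25.00 kip, C_y = -8.350 kip, D_y = 8.350 kip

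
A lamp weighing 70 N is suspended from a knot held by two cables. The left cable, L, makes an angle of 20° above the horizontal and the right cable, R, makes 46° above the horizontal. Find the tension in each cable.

T_L = 53.23 N, T_R = 72.00 N

ΣF_x = 0: −T_L·cos20° + T_R·cos46° = 0 → T_R = 1.35274·T_L.
ΣF_y = 0: T_L·sin20° + T_R·sin46° = 70.
Substitute: T_L·(0.34202 + 1.35274·0.71934) = 70 → T_L = 53.2279 ≈ 53.23 N.
Then T_R = 1.35274 × 53.2279 = 72.00 N.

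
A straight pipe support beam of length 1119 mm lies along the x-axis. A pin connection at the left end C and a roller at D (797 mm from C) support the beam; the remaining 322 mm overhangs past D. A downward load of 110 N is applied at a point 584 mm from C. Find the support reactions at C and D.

Moments about C: D_y·797 − 110·584 = 0 → D_y = 64240/797 = 80.6023 ≈ 80.60 N.
ΣF_y = 0: C_y + 80.6023 − 110 = 0 → C_y = 29.40 N.
ΣF_x = 0: no horizontal applied forces, so C_x = 0.

C_x = 0, C_y = 29.40 N, D_y = 80.60 N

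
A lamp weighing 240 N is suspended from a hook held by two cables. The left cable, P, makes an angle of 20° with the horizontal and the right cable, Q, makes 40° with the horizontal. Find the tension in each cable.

ΣF_x = 0: −T_P·cos20° + T_Q·cos40° = 0 → T_Q = 1.22668·T_P.
ΣF_y = 0: T_P·sin20° + T_Q·sin40° = 240.
Substitute: T_P·(0.34202 + 1.22668·0.642788) = 240 → T_P = 212.293 ≈ 212.3 N.
Then T_Q = 1.22668 × 212.293 = 260.4 N.

T_P = 212.3 N, T_Q = 260.4 N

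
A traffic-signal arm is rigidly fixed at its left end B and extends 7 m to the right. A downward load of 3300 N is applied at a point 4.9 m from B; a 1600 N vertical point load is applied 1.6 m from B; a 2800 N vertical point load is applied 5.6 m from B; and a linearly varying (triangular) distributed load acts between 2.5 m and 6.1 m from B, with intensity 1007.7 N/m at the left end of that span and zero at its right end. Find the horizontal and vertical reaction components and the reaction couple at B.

Resultant of the triangular load: ½ × 1007.7 × 3.6 = 1813.86 N, acting at 3.7 m from B (one-third of the span from the peak).
ΣF_x = 0: B_x = 0.
ΣF_y = 0: B_y − 3300 − 1600 − 2800 − ½·1007.7·3.6 = 0 → B_y = 9514 N.
ΣM about B: M_B − 3300·4.9 − 1600·1.6 − 2800·5.6 − (½·1007.7·3.6)·3.7 = 0 → M_B = 41120 N·m.

B_x = 0, B_y = 9514 N, M_B = 41120 N·m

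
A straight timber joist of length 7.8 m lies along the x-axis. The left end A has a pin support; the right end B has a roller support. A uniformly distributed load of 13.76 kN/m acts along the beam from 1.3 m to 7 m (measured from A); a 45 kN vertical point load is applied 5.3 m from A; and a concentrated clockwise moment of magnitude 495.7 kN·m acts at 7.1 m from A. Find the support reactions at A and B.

A_x = 0, A_y = -12.43 kN, B_y = 135.9 kN

Resultant of the distributed load: 13.76 × 5.7 = 78.432 kN at 4.15 m from A.
ΣM about A: B_y·7.8 − (13.76·5.7)·4.15 − 45·5.3 − 495.7 = 0 → B_y = 1059.6928/7.8 = 135.858 ≈ 135.9 kN.
ΣF_y = 0: A_y + 135.858 − 13.76·5.7 − 45 = 0 → A_y = -12.43 kN.
ΣF_x = 0: no horizontal applied forces, so A_x = 0.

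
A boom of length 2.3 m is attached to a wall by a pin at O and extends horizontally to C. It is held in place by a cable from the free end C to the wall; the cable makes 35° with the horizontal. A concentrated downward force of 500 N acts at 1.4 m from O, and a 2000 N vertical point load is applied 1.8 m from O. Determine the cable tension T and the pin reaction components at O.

ΣM about O: T·sin35°·2.3 − 500·1.4 − 2000·1.8 = 0 → T = 4300/(2.3·0.573576) = 3259.49 ≈ 3259 N.
ΣF_x = 0: O_x − T·cos35° = 0 → O_x = 3259.49 × 0.819152 = 2670 N.
ΣF_y = 0: O_y + T·sin35° − 500 − 2000 = 0 → O_y = 2500 − 3259.49 × 0.573576 = 630.4 N.

T = 3259 N, O_x = 2670 N, O_y = 630.4 N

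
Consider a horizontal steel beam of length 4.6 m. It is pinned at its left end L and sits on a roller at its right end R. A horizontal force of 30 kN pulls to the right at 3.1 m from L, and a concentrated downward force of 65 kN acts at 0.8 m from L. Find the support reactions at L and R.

Moments about L: R_y·4.6 − 65·0.8 = 0 → R_y = 52/4.6 = 11.3043 ≈ 11.30 kN.
ΣF_y = 0: L_y + 11.3043 − 65 = 0 → L_y = 53.70 kN.
ΣF_x = 0: L_x + 30 = 0 → L_x = -30.00 kN.

L_x = -30.00 kN, L_y = 53.70 kN, R_y = 11.30 kN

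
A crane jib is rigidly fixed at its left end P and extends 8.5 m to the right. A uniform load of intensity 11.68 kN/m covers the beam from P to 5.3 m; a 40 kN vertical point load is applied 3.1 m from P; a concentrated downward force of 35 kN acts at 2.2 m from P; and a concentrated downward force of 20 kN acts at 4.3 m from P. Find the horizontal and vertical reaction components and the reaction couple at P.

Resultant of the distributed load: 11.68 × 5.3 = 61.904 kN at 2.65 m from P.
ΣF_x = 0: P_x = 0.
ΣF_y = 0: P_y − 11.68·5.3 − 40 − 35 − 20 = 0 → P_y = 156.9 kN.
ΣM about P: M_P − (11.68·5.3)·2.65 − 40·3.1 − 35·2.2 − 20·4.3 = 0 → M_P = 451.0 kN·m.

P_x = 0, P_y = 156.9 kN, M_P = 451.0 kN·m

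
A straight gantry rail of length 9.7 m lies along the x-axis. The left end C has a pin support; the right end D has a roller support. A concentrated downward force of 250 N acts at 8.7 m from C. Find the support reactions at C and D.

C_x = 0, C_y = 25.77 N, D_y = 224.2 N

Moments about C: D_y·9.7 − 250·8.7 = 0 → D_y = 2175/9.7 = 224.227 ≈ 224.2 N.
ΣF_y = 0: C_y + 224.227 − 250 = 0 → C_y = 25.77 N.
ΣF_x = 0: no horizontal applied forces, so C_x = 0.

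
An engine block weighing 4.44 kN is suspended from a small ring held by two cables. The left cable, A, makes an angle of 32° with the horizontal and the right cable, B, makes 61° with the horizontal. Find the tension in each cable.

ΣF_x = 0: −T_A·cos32° + T_B·cos61° = 0 → T_B = 1.74924·T_A.
ΣF_y = 0: T_A·sin32° + T_B·sin61° = 4.44.
Substitute: T_A·(0.529919 + 1.74924·0.87462) = 4.44 → T_A = 2.15551 ≈ 2.156 kN.
Then T_B = 1.74924 × 2.15551 = 3.771 kN.

T_A = 2.156 kN, T_B = 3.771 kN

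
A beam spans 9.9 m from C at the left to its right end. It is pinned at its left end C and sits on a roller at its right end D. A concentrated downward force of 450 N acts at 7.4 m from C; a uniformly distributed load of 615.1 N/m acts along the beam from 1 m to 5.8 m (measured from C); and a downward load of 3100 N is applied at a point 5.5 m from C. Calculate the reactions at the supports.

Resultant of the distributed load: 615.1 × 4.8 = 2952.48 N at 3.4 m from C.
Moments about C: D_y·9.9 − 450·7.4 − (615.1·4.8)·3.4 − 3100·5.5 = 0 → D_y = 30418.432/9.9 = 3072.57 ≈ 3073 N.
ΣF_y = 0: C_y + 3072.57 − 450 − 615.1·4.8 − 3100 = 0 → C_y = 3430 N.
ΣF_x = 0: no horizontal applied forces, so C_x = 0.

C_x = 0, C_y = 3430 N, D_y = 3073 N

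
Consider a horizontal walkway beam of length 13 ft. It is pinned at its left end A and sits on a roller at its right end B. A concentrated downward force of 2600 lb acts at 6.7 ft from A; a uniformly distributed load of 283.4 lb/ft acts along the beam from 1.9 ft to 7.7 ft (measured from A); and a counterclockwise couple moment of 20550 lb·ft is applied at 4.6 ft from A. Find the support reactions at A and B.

Resultant of the distributed load: 283.4 × 5.8 = 1643.72 lb at 4.8 ft from A.
ΣM about A: B_y·13 − 2600·6.7 − (283.4·5.8)·4.8 + 20550 = 0 → B_y = 4759.856/13 = 366.143 ≈ 366.1 lb.
ΣF_y = 0: A_y + 366.143 − 2600 − 283.4·5.8 = 0 → A_y = 3878 lb.
ΣF_x = 0: no horizontal applied forces, so A_x = 0.

A_x = 0, A_y = 3878 lb, B_y = 366.1 lb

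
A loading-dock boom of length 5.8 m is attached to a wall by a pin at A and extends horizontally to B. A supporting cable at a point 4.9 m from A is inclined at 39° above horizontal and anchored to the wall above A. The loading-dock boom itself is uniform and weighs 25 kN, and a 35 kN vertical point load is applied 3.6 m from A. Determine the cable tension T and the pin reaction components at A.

ΣM about A: T·sin39°·4.9 − 25·2.9 − 35·3.6 = 0 → T = 198.5/(4.9·0.62932) = 64.3714 ≈ 64.37 kN.
ΣF_x = 0: A_x − T·cos39° = 0 → A_x = 64.3714 × 0.777146 = 50.03 kN.
ΣF_y = 0: A_y + T·sin39° − 25 − 35 = 0 → A_y = 60 − 64.3714 × 0.62932 = 19.49 kN.

T = 64.37 kN, A_x = 50.03 kN, A_y = 19.49 kN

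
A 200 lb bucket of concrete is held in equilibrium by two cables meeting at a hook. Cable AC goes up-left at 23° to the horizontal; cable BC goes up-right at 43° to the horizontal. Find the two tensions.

ΣF_x = 0: −T_AC·cos23° + T_BC·cos43° = 0 → T_BC = 1.25863·T_AC.
ΣF_y = 0: T_AC·sin23° + T_BC·sin43° = 200.
Substitute: T_AC·(0.390731 + 1.25863·0.681998) = 200 → T_AC = 160.113 ≈ 160.1 lb.
Then T_BC = 1.25863 × 160.113 = 201.5 lb.

T_AC = 160.1 lb, T_BC = 201.5 lb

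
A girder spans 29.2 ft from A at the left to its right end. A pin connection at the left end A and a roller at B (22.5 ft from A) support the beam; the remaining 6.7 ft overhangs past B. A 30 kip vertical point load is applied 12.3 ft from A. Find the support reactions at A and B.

Moments about A: B_y·22.5 − 30·12.3 = 0 → B_y = 369/22.5 = 16.40 kip.
ΣF_y = 0: A_y + 16.4 − 30 = 0 → A_y = 13.60 kip.
ΣF_x = 0: no horizontal applied forces, so A_x = 0.

A_x = 0, A_y = 13.60 kip, B_y = 16.40 kip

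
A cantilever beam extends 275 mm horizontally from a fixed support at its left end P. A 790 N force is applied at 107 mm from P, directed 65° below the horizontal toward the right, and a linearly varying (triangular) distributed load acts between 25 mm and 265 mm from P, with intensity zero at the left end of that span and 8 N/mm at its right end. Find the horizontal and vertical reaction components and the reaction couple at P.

Resultant of the triangular load: ½ × 8 × 240 = 960 N, acting at 185 mm from P (one-third of the span from the peak).
ΣF_x = 0: P_x + 790·cos65° = 0 → P_x = -333.9 N.
ΣF_y = 0: P_y − 790·sin65° − ½·8·240 = 0 → P_y = 1676 N.
ΣM about P: M_P − 790·sin65°·107 − (½·8·240)·185 = 0 → M_P = 254200 N·mm.

P_x = -333.9 N, P_y = 1676 N, M_P = 254200 N·mm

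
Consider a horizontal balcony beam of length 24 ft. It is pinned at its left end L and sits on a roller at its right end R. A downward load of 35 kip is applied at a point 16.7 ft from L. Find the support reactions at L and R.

Taking moments about L: R_y·24 − 35·16.7 = 0 → R_y = 584.5/24 = 24.3542 ≈ 24.35 kip.
ΣF_y = 0: L_y + 24.3542 − 35 = 0 → L_y = 10.65 kip.
ΣF_x = 0: no horizontal applied forces, so L_x = 0.

L_x = 0, L_y = 10.65 kip, R_y = 24.35 kip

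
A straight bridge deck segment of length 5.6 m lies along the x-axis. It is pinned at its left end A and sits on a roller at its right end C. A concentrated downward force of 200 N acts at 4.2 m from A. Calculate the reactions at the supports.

A_x = 0, A_y = 50.00 N, C_y = 150.0 N

Moments about A: C_y·5.6 − 200·4.2 = 0 → C_y = 840/5.6 = 150.0 N.
ΣF_y = 0: A_y + 150 − 200 = 0 → A_y = 50.00 N.
ΣF_x = 0: no horizontal applied forces, so A_x = 0.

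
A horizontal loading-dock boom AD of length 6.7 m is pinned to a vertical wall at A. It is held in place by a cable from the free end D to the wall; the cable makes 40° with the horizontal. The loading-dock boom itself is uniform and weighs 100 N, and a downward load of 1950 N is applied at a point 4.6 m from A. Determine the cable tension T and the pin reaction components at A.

ΣM about A: T·sin40°·6.7 − 100·3.35 − 1950·4.6 = 0 → T = 9305/(6.7·0.642788) = 2160.6 ≈ 2161 N.
ΣF_x = 0: A_x − T·cos40° = 0 → A_x = 2160.6 × 0.766044 = 1655 N.
ΣF_y = 0: A_y + T·sin40° − 100 − 1950 = 0 → A_y = 2050 − 2160.6 × 0.642788 = 661.2 N.

T = 2161 N, A_x = 1655 N, A_y = 661.2 N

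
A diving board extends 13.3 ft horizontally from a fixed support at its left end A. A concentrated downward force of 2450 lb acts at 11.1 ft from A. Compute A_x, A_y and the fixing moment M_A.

A_x = 0, A_y = 2450 lb, M_A = 27200 lb·ft

ΣF_x = 0: A_x = 0.
ΣF_y = 0: A_y − 2450 = 0 → A_y = 2450 lb.
ΣM about A: M_A − 2450·11.1 = 0 → M_A = 27200 lb·ft.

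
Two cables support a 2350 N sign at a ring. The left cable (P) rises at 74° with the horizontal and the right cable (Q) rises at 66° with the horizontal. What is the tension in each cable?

T_P = 1487 N, T_Q = 1008 N

ΣF_x = 0: −T_P·cos74° + T_Q·cos66° = 0 → T_Q = 0.67768·T_P.
ΣF_y = 0: T_P·sin74° + T_Q·sin66° = 2350.
Substitute: T_P·(0.961262 + 0.67768·0.913545) = 2350 → T_P = 1487.01 ≈ 1487 N.
Then T_Q = 0.67768 × 1487.01 = 1008 N.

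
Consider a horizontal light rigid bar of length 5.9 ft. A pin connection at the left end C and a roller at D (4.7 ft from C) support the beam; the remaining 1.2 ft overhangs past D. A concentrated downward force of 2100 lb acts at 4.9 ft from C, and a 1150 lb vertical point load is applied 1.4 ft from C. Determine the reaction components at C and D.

Taking moments about C: D_y·4.7 − 2100·4.9 − 1150·1.4 = 0 → D_y = 11900/4.7 = 2531.91 ≈ 2532 lb.
ΣF_y = 0: C_y + 2531.91 − 2100 − 1150 = 0 → C_y = 718.1 lb.
ΣF_x = 0: no horizontal applied forces, so C_x = 0.

C_x = 0, C_y = 718.1 lb, D_y = 2532 lb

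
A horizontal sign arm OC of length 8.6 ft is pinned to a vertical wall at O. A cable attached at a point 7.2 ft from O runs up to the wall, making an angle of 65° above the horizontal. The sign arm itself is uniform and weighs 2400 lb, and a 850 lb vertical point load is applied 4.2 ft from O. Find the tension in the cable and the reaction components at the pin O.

ΣM about O: T·sin65°·7.2 − 2400·4.3 − 850·4.2 = 0 → T = 13890/(7.2·0.906308) = 2128.6 ≈ 2129 lb.
ΣF_x = 0: O_x − T·cos65° = 0 → O_x = 2128.6 × 0.422618 = 899.6 lb.
ΣF_y = 0: O_y + T·sin65° − 2400 − 850 = 0 → O_y = 3250 − 2128.6 × 0.906308 = 1321 lb.

T = 2129 lb, O_x = 899.6 lb, O_y = 1321 lb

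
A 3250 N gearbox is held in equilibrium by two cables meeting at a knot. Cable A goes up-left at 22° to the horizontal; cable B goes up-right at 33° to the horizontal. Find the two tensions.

ΣF_x = 0: −T_A·cos22° + T_B·cos33° = 0 → T_B = 1.10554·T_A.
ΣF_y = 0: T_A·sin22° + T_B·sin33° = 3250.
Substitute: T_A·(0.374607 + 1.10554·0.544639) = 3250 → T_A = 3327.44 ≈ 3327 N.
Then T_B = 1.10554 × 3327.44 = 3679 N.

T_A = 3327 N, T_B = 3679 N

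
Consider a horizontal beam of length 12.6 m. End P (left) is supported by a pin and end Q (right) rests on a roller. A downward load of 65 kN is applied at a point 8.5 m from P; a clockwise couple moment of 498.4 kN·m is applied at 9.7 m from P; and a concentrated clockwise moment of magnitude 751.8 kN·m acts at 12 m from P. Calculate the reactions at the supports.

Moments about P: Q_y·12.6 − 65·8.5 − 498.4 − 751.8 = 0 → Q_y = 1802.7/12.6 = 143.071 ≈ 143.1 kN.
ΣF_y = 0: P_y + 143.071 − 65 = 0 → P_y = -78.07 kN.
ΣF_x = 0: no horizontal applied forces, so P_x = 0.

P_x = 0, P_y = -78.07 kN, Q_y = 143.1 kN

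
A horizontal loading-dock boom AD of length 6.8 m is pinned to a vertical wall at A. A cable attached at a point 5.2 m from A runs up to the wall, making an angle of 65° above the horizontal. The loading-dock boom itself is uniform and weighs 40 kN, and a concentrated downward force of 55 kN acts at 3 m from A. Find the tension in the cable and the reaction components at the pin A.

ΣM about A: T·sin65°·5.2 − 40·3.4 − 55·3 = 0 → T = 301/(5.2·0.906308) = 63.8686 ≈ 63.87 kN.
ΣF_x = 0: A_x − T·cos65° = 0 → A_x = 63.8686 × 0.422618 = 26.99 kN.
ΣF_y = 0: A_y + T·sin65° − 40 − 55 = 0 → A_y = 95 − 63.8686 × 0.906308 = 37.12 kN.

T = 63.87 kN, A_x = 26.99 kN, A_y = 37.12 kN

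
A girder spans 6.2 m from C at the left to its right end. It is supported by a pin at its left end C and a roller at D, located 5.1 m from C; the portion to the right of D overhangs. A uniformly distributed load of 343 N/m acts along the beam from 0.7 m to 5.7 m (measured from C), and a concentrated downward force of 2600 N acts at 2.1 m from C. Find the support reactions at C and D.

Resultant of the distributed load: 343 × 5 = 1715 N at 3.2 m from C.
ΣM about C: D_y·5.1 − (343·5)·3.2 − 2600·2.1 = 0 → D_y = 10948/5.1 = 2146.67 ≈ 2147 N.
ΣF_y = 0: C_y + 2146.67 − 343·5 − 2600 = 0 → C_y = 2168 N.
ΣF_x = 0: no horizontal applied forces, so C_x = 0.

C_x = 0, C_y = 2168 N, D_y = 2147 N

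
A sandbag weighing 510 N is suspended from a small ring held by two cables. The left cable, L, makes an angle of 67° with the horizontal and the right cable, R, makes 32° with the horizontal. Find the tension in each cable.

T_L = 437.9 N, T_R = 201.8 N

ΣF_x = 0: −T_L·cos67° + T_R·cos32° = 0 → T_R = 0.460742·T_L.
ΣF_y = 0: T_L·sin67° + T_R·sin32° = 510.
Substitute: T_L·(0.920505 + 0.460742·0.529919) = 510 → T_L = 437.896 ≈ 437.9 N.
Then T_R = 0.460742 × 437.896 = 201.8 N.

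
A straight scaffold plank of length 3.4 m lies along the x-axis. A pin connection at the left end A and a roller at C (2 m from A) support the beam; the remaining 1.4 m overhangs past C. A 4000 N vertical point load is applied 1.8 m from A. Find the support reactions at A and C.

A_x = 0, A_y = 400.0 N, C_y = 3600 N

Taking moments about A: C_y·2 − 4000·1.8 = 0 → C_y = 7200/2 = 3600 N.
ΣF_y = 0: A_y + 3600 − 4000 = 0 → A_y = 400.0 N.
ΣF_x = 0: no horizontal applied forces, so A_x = 0.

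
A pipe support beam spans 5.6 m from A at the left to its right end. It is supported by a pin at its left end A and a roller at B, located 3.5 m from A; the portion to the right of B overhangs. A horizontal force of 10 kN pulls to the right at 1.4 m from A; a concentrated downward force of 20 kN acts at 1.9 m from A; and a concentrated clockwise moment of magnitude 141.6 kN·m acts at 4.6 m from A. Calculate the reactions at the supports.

A_x = -10.00 kN, A_y = -31.31 kN, B_y = 51.31 kN

Taking moments about A: B_y·3.5 − 20·1.9 − 141.6 = 0 → B_y = 179.6/3.5 = 51.3143 ≈ 51.31 kN.
ΣF_y = 0: A_y + 51.3143 − 20 = 0 → A_y = -31.31 kN.
ΣF_x = 0: A_x + 10 = 0 → A_x = -10.00 kN.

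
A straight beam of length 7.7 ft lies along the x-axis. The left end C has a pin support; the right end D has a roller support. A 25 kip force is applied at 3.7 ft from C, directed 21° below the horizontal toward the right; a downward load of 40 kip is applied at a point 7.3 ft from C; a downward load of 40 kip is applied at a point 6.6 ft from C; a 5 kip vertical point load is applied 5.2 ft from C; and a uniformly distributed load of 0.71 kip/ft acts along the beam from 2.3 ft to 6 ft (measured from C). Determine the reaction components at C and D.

Resultant of the distributed load: 0.71 × 3.7 = 2.627 kip at 4.15 ft from C.
Moments about C: D_y·7.7 − 25·sin21°·3.7 − 40·7.3 − 40·6.6 − 5·5.2 − (0.71·3.7)·4.15 = 0 → D_y = 626.051/7.7 = 81.3053 ≈ 81.31 kip.
ΣF_y = 0: C_y + 81.3053 − 25·sin21° − 40 − 40 − 5 − 0.71·3.7 = 0 → C_y = 15.28 kip.
ΣF_x = 0: C_x + 25·cos21° = 0 → C_x = -23.34 kip.

C_x = -23.34 kip, C_y = 15.28 kip, D_y = 81.31 kip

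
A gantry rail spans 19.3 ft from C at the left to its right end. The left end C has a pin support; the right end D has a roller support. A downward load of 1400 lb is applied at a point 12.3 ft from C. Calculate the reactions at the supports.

C_x = 0, C_y = 507.8 lb, D_y = 892.2 lb

ΣM about C: D_y·19.3 − 1400·12.3 = 0 → D_y = 17220/19.3 = 892.228 ≈ 892.2 lb.
ΣF_y = 0: C_y + 892.228 − 1400 = 0 → C_y = 507.8 lb.
ΣF_x = 0: no horizontal applied forces, so C_x = 0.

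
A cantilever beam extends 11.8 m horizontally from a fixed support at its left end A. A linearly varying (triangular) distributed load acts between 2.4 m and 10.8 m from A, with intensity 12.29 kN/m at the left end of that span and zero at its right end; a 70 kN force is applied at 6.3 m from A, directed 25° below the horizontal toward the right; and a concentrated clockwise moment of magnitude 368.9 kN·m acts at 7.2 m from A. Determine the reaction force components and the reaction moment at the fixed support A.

A_x = -63.44 kN, A_y = 81.20 kN, M_A = 823.7 kN·m

Resultant of the triangular load: ½ × 12.29 × 8.4 = 51.618 kN, acting at 5.2 m from A (one-third of the span from the peak).
ΣF_x = 0: A_x + 70·cos25° = 0 → A_x = -63.44 kN.
ΣF_y = 0: A_y − ½·12.29·8.4 − 70·sin25° = 0 → A_y = 81.20 kN.
ΣM about A: M_A − (½·12.29·8.4)·5.2 − 70·sin25°·6.3 − 368.9 = 0 → M_A = 823.7 kN·m.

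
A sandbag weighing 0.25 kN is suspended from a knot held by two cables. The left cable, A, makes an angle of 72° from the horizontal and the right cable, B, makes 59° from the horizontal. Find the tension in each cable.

T_A = 0.1706 kN, T_B = 0.1024 kN

ΣF_x = 0: −T_A·cos72° + T_B·cos59° = 0 → T_B = 0.599989·T_A.
ΣF_y = 0: T_A·sin72° + T_B·sin59° = 0.25.
Substitute: T_A·(0.951057 + 0.599989·0.857167) = 0.25 → T_A = 0.170608 ≈ 0.1706 kN.
Then T_B = 0.599989 × 0.170608 = 0.1024 kN.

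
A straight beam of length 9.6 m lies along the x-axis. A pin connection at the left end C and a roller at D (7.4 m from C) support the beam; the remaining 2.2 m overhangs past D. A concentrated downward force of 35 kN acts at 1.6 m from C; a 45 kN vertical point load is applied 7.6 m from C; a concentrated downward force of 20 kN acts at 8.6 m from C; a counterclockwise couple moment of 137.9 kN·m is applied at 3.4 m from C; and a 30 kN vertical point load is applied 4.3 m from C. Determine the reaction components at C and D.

C_x = 0, C_y = 54.18 kN, D_y = 75.82 kN

Taking moments about C: D_y·7.4 − 35·1.6 − 45·7.6 − 20·8.6 + 137.9 − 30·4.3 = 0 → D_y = 561.1/7.4 = 75.8243 ≈ 75.82 kN.
ΣF_y = 0: C_y + 75.8243 − 35 − 45 − 20 − 30 = 0 → C_y = 54.18 kN.
ΣF_x = 0: no horizontal applied forces, so C_x = 0.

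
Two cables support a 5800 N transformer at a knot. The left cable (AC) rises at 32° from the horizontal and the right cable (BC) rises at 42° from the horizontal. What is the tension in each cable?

T_AC = 4484 N, T_BC = 5117 N

ΣF_x = 0: −T_AC·cos32° + T_BC·cos42° = 0 → T_BC = 1.14116·T_AC.
ΣF_y = 0: T_AC·sin32° + T_BC·sin42° = 5800.
Substitute: T_AC·(0.529919 + 1.14116·0.669131) = 5800 → T_AC = 4483.94 ≈ 4484 N.
Then T_BC = 1.14116 × 4483.94 = 5117 N.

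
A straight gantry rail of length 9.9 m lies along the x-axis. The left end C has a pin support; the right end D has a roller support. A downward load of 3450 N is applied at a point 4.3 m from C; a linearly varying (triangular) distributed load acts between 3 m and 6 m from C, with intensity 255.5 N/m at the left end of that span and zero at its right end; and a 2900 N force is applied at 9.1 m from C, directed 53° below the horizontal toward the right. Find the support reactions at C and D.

C_x = -1745 N, C_y = 2367 N, D_y = 3782 N

Resultant of the triangular load: ½ × 255.5 × 3 = 383.25 N, acting at 4 m from C (one-third of the span from the peak).
ΣM about C: D_y·9.9 − 3450·4.3 − (½·255.5·3)·4 − 2900·sin53°·9.1 = 0 → D_y = 37444/9.9 = 3782.22 ≈ 3782 N.
ΣF_y = 0: C_y + 3782.22 − 3450 − ½·255.5·3 − 2900·sin53° = 0 → C_y = 2367 N.
ΣF_x = 0: C_x + 2900·cos53° = 0 → C_x = -1745 N.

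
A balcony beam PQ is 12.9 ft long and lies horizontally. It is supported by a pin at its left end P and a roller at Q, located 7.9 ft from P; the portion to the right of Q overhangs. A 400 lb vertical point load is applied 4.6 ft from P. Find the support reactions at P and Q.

Moments about P: Q_y·7.9 − 400·4.6 = 0 → Q_y = 1840/7.9 = 232.911 ≈ 232.9 lb.
ΣF_y = 0: P_y + 232.911 − 400 = 0 → P_y = 167.1 lb.
ΣF_x = 0: no horizontal applied forces, so P_x = 0.

P_x = 0, P_y = 167.1 lb, Q_y = 232.9 lb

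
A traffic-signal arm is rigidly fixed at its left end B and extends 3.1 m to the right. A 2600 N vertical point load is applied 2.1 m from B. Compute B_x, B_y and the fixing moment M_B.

B_x = 0, B_y = 2600 N, M_B = 5460 N·m

ΣF_x = 0: B_x = 0.
ΣF_y = 0: B_y − 2600 = 0 → B_y = 2600 N.
ΣM about B: M_B − 2600·2.1 = 0 → M_B = 5460 N·m.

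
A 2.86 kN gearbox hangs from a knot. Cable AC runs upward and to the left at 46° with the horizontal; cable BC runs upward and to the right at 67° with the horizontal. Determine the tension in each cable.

T_AC = 1.214 kN, T_BC = 2.158 kN

ΣF_x = 0: −T_AC·cos46° + T_BC·cos67° = 0 → T_BC = 1.77784·T_AC.
ΣF_y = 0: T_AC·sin46° + T_BC·sin67° = 2.86.
Substitute: T_AC·(0.71934 + 1.77784·0.920505) = 2.86 → T_AC = 1.214 kN.
Then T_BC = 1.77784 × 1.214 = 2.158 kN.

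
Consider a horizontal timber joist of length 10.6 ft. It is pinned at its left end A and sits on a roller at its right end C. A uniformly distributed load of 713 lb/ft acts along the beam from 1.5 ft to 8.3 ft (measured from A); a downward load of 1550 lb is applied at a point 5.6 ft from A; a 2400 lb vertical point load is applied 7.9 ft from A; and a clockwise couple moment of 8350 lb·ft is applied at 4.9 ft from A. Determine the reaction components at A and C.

Resultant of the distributed load: 713 × 6.8 = 4848.4 lb at 4.9 ft from A.
Taking moments about A: C_y·10.6 − (713·6.8)·4.9 − 1550·5.6 − 2400·7.9 − 8350 = 0 → C_y = 59747.16/10.6 = 5636.52 ≈ 5637 lb.
ΣF_y = 0: A_y + 5636.52 − 713·6.8 − 1550 − 2400 = 0 → A_y = 3162 lb.
ΣF_x = 0: no horizontal applied forces, so A_x = 0.

A_x = 0, A_y = 3162 lb, C_y = 5637 lb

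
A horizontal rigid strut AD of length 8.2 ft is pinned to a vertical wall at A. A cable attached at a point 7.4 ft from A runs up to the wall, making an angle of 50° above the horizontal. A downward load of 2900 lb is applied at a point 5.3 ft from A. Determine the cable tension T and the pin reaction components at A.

ΣM about A: T·sin50°·7.4 − 2900·5.3 = 0 → T = 15370/(7.4·0.766044) = 2711.37 ≈ 2711 lb.
ΣF_x = 0: A_x − T·cos50° = 0 → A_x = 2711.37 × 0.642788 = 1743 lb.
ΣF_y = 0: A_y + T·sin50° − 2900 = 0 → A_y = 2900 − 2711.37 × 0.766044 = 823.0 lb.

T = 2711 lb, A_x = 1743 lb, A_y = 823.0 lb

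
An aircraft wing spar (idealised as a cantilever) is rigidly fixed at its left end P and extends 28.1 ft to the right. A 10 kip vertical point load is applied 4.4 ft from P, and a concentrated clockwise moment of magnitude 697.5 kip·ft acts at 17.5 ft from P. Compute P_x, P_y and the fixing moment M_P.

P_x = 0, P_y = 10.00 kip, M_P = 741.5 kip·ft

ΣF_x = 0: P_x = 0.
ΣF_y = 0: P_y − 10 = 0 → P_y = 10.00 kip.
ΣM about P: M_P − 10·4.4 − 697.5 = 0 → M_P = 741.5 kip·ft.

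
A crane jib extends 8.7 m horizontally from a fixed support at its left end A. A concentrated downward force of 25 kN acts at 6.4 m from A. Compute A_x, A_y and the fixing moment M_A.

ΣF_x = 0: A_x = 0.
ΣF_y = 0: A_y − 25 = 0 → A_y = 25.00 kN.
ΣM about A: M_A − 25·6.4 = 0 → M_A = 160.0 kN·m.

A_x = 0, A_y = 25.00 kN, M_A = 160.0 kN·m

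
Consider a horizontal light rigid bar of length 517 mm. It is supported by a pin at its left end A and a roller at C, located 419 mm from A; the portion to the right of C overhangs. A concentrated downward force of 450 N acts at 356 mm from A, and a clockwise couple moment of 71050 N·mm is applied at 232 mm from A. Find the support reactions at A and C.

A_x = 0, A_y = -101.9 N, C_y = 551.9 N

Moments about A: C_y·419 − 450·356 − 71050 = 0 → C_y = 231250/419 = 551.909 ≈ 551.9 N.
ΣF_y = 0: A_y + 551.909 − 450 = 0 → A_y = -101.9 N.
ΣF_x = 0: no horizontal applied forces, so A_x = 0.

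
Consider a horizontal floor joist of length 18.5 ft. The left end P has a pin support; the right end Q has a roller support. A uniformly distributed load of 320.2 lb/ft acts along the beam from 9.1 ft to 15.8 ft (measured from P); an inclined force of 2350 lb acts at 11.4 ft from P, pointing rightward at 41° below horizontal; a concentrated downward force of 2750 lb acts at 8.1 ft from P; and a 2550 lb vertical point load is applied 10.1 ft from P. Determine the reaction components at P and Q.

P_x = -1774 lb, P_y = 3997 lb, Q_y = 4990 lb

Resultant of the distributed load: 320.2 × 6.7 = 2145.34 lb at 12.45 ft from P.
ΣM about P: Q_y·18.5 − (320.2·6.7)·12.45 − 2350·sin41°·11.4 − 2750·8.1 − 2550·10.1 = 0 → Q_y = 92315.3/18.5 = 4990.02 ≈ 4990 lb.
ΣF_y = 0: P_y + 4990.02 − 320.2·6.7 − 2350·sin41° − 2750 − 2550 = 0 → P_y = 3997 lb.
ΣF_x = 0: P_x + 2350·cos41° = 0 → P_x = -1774 lb.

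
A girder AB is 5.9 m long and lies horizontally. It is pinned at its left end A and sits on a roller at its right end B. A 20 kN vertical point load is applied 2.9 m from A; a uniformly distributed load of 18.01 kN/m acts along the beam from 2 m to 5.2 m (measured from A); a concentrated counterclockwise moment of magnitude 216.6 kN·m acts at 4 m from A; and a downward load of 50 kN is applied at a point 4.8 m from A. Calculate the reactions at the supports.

A_x = 0, A_y = 78.67 kN, B_y = 48.96 kN

Resultant of the distributed load: 18.01 × 3.2 = 57.632 kN at 3.6 m from A.
Moments about A: B_y·5.9 − 20·2.9 − (18.01·3.2)·3.6 + 216.6 − 50·4.8 = 0 → B_y = 288.8752/5.9 = 48.9619 ≈ 48.96 kN.
ΣF_y = 0: A_y + 48.9619 − 20 − 18.01·3.2 − 50 = 0 → A_y = 78.67 kN.
ΣF_x = 0: no horizontal applied forces, so A_x = 0.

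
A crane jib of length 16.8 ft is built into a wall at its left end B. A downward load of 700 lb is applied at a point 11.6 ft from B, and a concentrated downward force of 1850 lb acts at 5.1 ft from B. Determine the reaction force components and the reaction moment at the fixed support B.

B_x = 0, B_y = 2550 lb, M_B = 17560 lb·ft

ΣF_x = 0: B_x = 0.
ΣF_y = 0: B_y − 700 − 1850 = 0 → B_y = 2550 lb.
ΣM about B: M_B − 700·11.6 − 1850·5.1 = 0 → M_B = 17560 lb·ft.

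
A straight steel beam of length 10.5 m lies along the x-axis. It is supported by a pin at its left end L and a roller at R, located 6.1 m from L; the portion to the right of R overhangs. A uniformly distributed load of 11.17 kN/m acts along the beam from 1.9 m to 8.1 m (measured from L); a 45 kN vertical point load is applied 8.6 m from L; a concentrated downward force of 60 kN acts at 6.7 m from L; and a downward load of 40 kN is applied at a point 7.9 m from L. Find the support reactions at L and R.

Resultant of the distributed load: 11.17 × 6.2 = 69.254 kN at 5 m from L.
Moments about L: R_y·6.1 − (11.17·6.2)·5 − 45·8.6 − 60·6.7 − 40·7.9 = 0 → R_y = 1451.27/6.1 = 237.913 ≈ 237.9 kN.
ΣF_y = 0: L_y + 237.913 − 11.17·6.2 − 45 − 60 − 40 = 0 → L_y = -23.66 kN.
ΣF_x = 0: no horizontal applied forces, so L_x = 0.

L_x = 0, L_y = -23.66 kN, R_y = 237.9 kN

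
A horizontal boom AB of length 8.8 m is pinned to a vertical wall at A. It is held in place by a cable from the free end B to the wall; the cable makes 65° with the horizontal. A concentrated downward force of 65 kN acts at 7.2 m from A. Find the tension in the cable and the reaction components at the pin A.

T = 58.68 kN, A_x = 24.80 kN, A_y = 11.82 kN

ΣM about A: T·sin65°·8.8 − 65·7.2 = 0 → T = 468/(8.8·0.906308) = 58.6796 ≈ 58.68 kN.
ΣF_x = 0: A_x − T·cos65° = 0 → A_x = 58.6796 × 0.422618 = 24.80 kN.
ΣF_y = 0: A_y + T·sin65° − 65 = 0 → A_y = 65 − 58.6796 × 0.906308 = 11.82 kN.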